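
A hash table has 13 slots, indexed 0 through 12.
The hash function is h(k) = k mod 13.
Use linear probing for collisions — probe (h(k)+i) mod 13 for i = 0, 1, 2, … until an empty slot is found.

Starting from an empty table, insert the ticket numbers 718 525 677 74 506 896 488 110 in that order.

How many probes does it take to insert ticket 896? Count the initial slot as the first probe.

2

718 hashes to 3; slot 3 is free => place at 3.
525 hashes to 5; slot 5 is free => place at 5.
677 hashes to 1; slot 1 is free => place at 1.
74 hashes to 9; slot 9 is free => place at 9.
506 hashes to 12; slot 12 is free => place at 12.
896 hashes to 12; 12 taken => place at 0.
488 hashes to 7; slot 7 is free => place at 7.
110 hashes to 6; slot 6 is free => place at 6.
Table: [896, 677, _, 718, _, 525, 110, 488, _, 74, _, _, 506]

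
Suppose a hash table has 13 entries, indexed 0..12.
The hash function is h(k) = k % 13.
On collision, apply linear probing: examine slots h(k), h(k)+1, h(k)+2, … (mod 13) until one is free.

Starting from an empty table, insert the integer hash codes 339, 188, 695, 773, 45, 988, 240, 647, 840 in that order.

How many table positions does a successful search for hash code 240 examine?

339: h=1 → slot 1
188: h=6 → slot 6
695: h=6, probe 6,7 → slot 7
773: h=6, probe 6,7,8 → slot 8
45: h=6, probe 6,7,8,9 → slot 9
988: h=0 → slot 0
240: h=6, probe 6,7,8,9,10 → slot 10
647: h=10, probe 10,11 → slot 11
840: h=8, probe 8,9,10,11,12 → slot 12
Table: [988, 339, -, -, -, -, 188, 695, 773, 45, 240, 647, 840]
Lookup 240: h=6, probe 6,7,8,9,10 → found at 10.

5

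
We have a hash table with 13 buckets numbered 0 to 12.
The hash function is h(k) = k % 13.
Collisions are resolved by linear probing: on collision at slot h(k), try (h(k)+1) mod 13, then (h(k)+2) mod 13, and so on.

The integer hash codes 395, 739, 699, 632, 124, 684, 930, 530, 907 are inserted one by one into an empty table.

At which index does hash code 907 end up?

1

395: h=5 -> slot 5
739: h=11 -> slot 11
699: h=10 -> slot 10
632: h=8 -> slot 8
124: h=7 -> slot 7
684: h=8, probe 8,9 -> slot 9
930: h=7, probe 7,8,9,10,11,12 -> slot 12
530: h=10, probe 10,11,12,0 -> slot 0
907: h=10, probe 10,11,12,0,1 -> slot 1
Table: [530, 907, —, —, —, 395, —, 124, 632, 684, 699, 739, 930]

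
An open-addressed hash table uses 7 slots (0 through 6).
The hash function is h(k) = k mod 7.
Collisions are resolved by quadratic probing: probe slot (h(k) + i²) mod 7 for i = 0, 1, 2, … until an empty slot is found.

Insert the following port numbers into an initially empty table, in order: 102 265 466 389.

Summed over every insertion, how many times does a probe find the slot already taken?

Insert 102: h=4, slot 4 empty => index 4.
Insert 265: h=6, slot 6 empty => index 6.
Insert 466: h=4, slot 4 occupied => index 5.
Insert 389: h=4, slots 4,5 occupied => index 1.
Table: [∅, 389, ∅, ∅, 102, 466, 265]

3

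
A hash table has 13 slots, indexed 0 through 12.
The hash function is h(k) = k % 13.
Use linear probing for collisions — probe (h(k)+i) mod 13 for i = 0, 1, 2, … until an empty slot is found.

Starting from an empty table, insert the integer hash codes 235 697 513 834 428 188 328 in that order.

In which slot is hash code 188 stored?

7

235: h=1 → slot 1
697: h=8 → slot 8
513: h=6 → slot 6
834: h=2 → slot 2
428: h=12 → slot 12
188: h=6, probe 6,7 → slot 7
328: h=3 → slot 3
Table: [_, 235, 834, 328, _, _, 513, 188, 697, _, _, _, 428]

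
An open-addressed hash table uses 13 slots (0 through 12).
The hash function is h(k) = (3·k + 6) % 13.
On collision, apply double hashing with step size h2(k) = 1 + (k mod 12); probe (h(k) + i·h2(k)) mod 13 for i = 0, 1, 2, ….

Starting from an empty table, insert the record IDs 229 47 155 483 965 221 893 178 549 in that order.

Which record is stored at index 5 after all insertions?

229 hashes to 4; slot 4 is free => place at 4.
47 hashes to 4, h2=12; 4 taken => place at 3.
155 hashes to 3, h2=12; 3 taken => place at 2.
483 hashes to 12; slot 12 is free => place at 12.
965 hashes to 2, h2=6; 2 taken => place at 8.
221 hashes to 6; slot 6 is free => place at 6.
893 hashes to 7; slot 7 is free => place at 7.
178 hashes to 7, h2=11; 7 taken => place at 5.
549 hashes to 2, h2=10; 2,12 taken => place at 9.
Table: [_, _, 155, 47, 229, 178, 221, 893, 965, 549, _, _, 483]

178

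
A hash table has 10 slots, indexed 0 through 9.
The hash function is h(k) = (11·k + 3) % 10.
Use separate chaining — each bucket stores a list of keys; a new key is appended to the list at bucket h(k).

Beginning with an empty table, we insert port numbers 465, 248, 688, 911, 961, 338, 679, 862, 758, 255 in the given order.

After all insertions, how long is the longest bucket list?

465 → bucket 8
248 → bucket 1
688 → bucket 1 (collision)
911 → bucket 4
961 → bucket 4 (collision)
338 → bucket 1 (collision)
679 → bucket 2
862 → bucket 5
758 → bucket 1 (collision)
255 → bucket 8 (collision)
Final buckets:
0: ∅
1: 248 -> 688 -> 338 -> 758
2: 679
3: ∅
4: 911 -> 961
5: 862
6: ∅
7: ∅
8: 465 -> 255
9: ∅

4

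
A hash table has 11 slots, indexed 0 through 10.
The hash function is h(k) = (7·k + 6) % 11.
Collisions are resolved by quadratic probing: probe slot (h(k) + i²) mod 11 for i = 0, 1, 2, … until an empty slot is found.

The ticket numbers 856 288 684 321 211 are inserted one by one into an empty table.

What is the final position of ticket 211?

Insert 856: h=3, slot 3 empty => index 3.
Insert 288: h=9, slot 9 empty => index 9.
Insert 684: h=9, slot 9 occupied => index 10.
Insert 321: h=9, slots 9,10 occupied => index 2.
Insert 211: h=9, slots 9,10,2 occupied => index 7.
Table: [-, -, 321, 856, -, -, -, 211, -, 288, 684]

7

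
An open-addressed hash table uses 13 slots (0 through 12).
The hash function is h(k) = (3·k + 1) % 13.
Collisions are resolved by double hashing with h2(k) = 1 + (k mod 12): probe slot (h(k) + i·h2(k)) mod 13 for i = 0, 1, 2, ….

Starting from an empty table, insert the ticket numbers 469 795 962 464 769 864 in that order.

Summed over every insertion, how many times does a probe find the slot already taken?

1

469: h=4 => slot 4
795: h=7 => slot 7
962: h=1 => slot 1
464: h=2 => slot 2
769: h=7, h2=2, probe 7,9 => slot 9
864: h=6 => slot 6
Table: [-, 962, 464, -, 469, -, 864, 795, -, 769, -, -, -]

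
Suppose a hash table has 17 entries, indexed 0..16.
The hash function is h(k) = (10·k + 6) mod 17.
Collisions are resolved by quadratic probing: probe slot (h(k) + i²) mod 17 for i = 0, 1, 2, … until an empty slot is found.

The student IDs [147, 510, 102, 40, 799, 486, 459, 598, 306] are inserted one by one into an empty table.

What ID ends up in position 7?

147: h=14 => slot 14
510: h=6 => slot 6
102: h=6, probe 6,7 => slot 7
40: h=15 => slot 15
799: h=6, probe 6,7,10 => slot 10
486: h=4 => slot 4
459: h=6, probe 6,7,10,15,5 => slot 5
598: h=2 => slot 2
306: h=6, probe 6,7,10,15,5,14,8 => slot 8
Table: [., ., 598, ., 486, 459, 510, 102, 306, ., 799, ., ., ., 147, 40, .]

102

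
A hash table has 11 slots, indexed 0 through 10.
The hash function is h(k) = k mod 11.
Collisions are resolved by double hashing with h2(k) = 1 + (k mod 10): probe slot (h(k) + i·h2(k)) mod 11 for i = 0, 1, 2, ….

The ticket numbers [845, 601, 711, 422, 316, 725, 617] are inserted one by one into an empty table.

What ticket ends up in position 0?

711

845 hashes to 9; slot 9 is free => place at 9.
601 hashes to 7; slot 7 is free => place at 7.
711 hashes to 7, h2=2; 7,9 taken => place at 0.
422 hashes to 4; slot 4 is free => place at 4.
316 hashes to 8; slot 8 is free => place at 8.
725 hashes to 10; slot 10 is free => place at 10.
617 hashes to 1; slot 1 is free => place at 1.
Table: [711, 617, -, -, 422, -, -, 601, 316, 845, 725]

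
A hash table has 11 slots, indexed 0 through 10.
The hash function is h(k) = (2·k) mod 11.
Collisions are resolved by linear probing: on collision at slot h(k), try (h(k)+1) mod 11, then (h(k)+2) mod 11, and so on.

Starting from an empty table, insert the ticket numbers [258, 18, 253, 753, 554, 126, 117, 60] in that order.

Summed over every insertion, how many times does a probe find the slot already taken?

12

258: h=10 -> slot 10
18: h=3 -> slot 3
253: h=0 -> slot 0
753: h=10, probe 10,0,1 -> slot 1
554: h=8 -> slot 8
126: h=10, probe 10,0,1,2 -> slot 2
117: h=3, probe 3,4 -> slot 4
60: h=10, probe 10,0,1,2,3,4,5 -> slot 5
Table: [253, 753, 126, 18, 117, 60, _, _, 554, _, 258]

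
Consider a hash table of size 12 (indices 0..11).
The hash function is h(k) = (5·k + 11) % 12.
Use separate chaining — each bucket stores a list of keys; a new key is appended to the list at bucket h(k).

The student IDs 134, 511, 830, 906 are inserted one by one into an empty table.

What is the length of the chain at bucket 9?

134 → bucket 9
511 → bucket 10
830 → bucket 9 (collision)
906 → bucket 5
Final buckets:
0: .
1: .
2: .
3: .
4: .
5: 906
6: .
7: .
8: .
9: 134 -> 830
10: 511
11: .

2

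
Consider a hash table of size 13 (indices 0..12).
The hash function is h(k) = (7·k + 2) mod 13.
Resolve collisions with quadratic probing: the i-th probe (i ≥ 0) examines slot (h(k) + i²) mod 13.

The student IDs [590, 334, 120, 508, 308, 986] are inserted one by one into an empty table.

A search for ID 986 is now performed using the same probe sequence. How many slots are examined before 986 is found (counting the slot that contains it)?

590 hashes to 11; slot 11 is free → place at 11.
334 hashes to 0; slot 0 is free → place at 0.
120 hashes to 10; slot 10 is free → place at 10.
508 hashes to 9; slot 9 is free → place at 9.
308 hashes to 0; 0 taken → place at 1.
986 hashes to 1; 1 taken → place at 2.
Table: [334, 308, 986, -, -, -, -, -, -, 508, 120, 590, -]
Lookup 986: h=1, probe 1,2 → found at 2.

2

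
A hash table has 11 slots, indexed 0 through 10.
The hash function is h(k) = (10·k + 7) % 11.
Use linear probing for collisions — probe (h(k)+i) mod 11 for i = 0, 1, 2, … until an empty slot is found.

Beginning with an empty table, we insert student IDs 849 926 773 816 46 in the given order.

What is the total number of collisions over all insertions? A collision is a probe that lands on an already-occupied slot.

6

849 hashes to 5; slot 5 is free -> place at 5.
926 hashes to 5; 5 taken -> place at 6.
773 hashes to 4; slot 4 is free -> place at 4.
816 hashes to 5; 5,6 taken -> place at 7.
46 hashes to 5; 5,6,7 taken -> place at 8.
Table: [-, -, -, -, 773, 849, 926, 816, 46, -, -]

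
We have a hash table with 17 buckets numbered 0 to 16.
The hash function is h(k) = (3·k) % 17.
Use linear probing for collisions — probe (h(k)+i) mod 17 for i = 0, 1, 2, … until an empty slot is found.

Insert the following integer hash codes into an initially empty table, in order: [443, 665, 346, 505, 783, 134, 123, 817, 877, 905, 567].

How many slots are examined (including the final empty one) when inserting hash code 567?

7

443 hashes to 3; slot 3 is free → place at 3.
665 hashes to 6; slot 6 is free → place at 6.
346 hashes to 1; slot 1 is free → place at 1.
505 hashes to 2; slot 2 is free → place at 2.
783 hashes to 3; 3 taken → place at 4.
134 hashes to 11; slot 11 is free → place at 11.
123 hashes to 12; slot 12 is free → place at 12.
817 hashes to 3; 3,4 taken → place at 5.
877 hashes to 13; slot 13 is free → place at 13.
905 hashes to 12; 12,13 taken → place at 14.
567 hashes to 1; 1,2,3,4,5,6 taken → place at 7.
Table: [—, 346, 505, 443, 783, 817, 665, 567, —, —, —, 134, 123, 877, 905, —, —]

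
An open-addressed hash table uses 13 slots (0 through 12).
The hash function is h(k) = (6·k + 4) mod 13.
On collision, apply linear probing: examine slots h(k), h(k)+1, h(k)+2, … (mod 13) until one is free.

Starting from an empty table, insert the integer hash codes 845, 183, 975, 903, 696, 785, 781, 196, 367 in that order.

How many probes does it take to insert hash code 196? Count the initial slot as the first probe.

3

Insert 845: h=4, slot 4 empty => index 4.
Insert 183: h=10, slot 10 empty => index 10.
Insert 975: h=4, slot 4 occupied => index 5.
Insert 903: h=1, slot 1 empty => index 1.
Insert 696: h=7, slot 7 empty => index 7.
Insert 785: h=8, slot 8 empty => index 8.
Insert 781: h=10, slot 10 occupied => index 11.
Insert 196: h=10, slots 10,11 occupied => index 12.
Insert 367: h=9, slot 9 empty => index 9.
Table: [∅, 903, ∅, ∅, 845, 975, ∅, 696, 785, 367, 183, 781, 196]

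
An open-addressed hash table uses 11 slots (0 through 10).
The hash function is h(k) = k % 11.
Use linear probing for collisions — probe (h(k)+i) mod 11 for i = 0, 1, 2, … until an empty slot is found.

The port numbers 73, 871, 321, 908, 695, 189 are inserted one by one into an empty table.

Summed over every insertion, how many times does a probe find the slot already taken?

6

73 hashes to 7; slot 7 is free -> place at 7.
871 hashes to 2; slot 2 is free -> place at 2.
321 hashes to 2; 2 taken -> place at 3.
908 hashes to 6; slot 6 is free -> place at 6.
695 hashes to 2; 2,3 taken -> place at 4.
189 hashes to 2; 2,3,4 taken -> place at 5.
Table: [∅, ∅, 871, 321, 695, 189, 908, 73, ∅, ∅, ∅]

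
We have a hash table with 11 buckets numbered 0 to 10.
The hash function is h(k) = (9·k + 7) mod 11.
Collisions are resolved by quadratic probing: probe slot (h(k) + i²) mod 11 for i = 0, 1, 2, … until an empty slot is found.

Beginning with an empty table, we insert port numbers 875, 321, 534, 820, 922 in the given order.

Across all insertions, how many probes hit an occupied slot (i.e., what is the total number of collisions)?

Insert 875: h=6, slot 6 empty -> index 6.
Insert 321: h=3, slot 3 empty -> index 3.
Insert 534: h=6, slot 6 occupied -> index 7.
Insert 820: h=6, slots 6,7 occupied -> index 10.
Insert 922: h=0, slot 0 empty -> index 0.
Table: [922, —, —, 321, —, —, 875, 534, —, —, 820]

3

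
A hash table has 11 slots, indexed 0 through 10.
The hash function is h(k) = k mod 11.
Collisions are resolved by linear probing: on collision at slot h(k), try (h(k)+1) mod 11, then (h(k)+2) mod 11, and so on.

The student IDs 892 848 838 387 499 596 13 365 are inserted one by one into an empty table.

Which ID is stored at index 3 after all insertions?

892 hashes to 1; slot 1 is free -> place at 1.
848 hashes to 1; 1 taken -> place at 2.
838 hashes to 2; 2 taken -> place at 3.
387 hashes to 2; 2,3 taken -> place at 4.
499 hashes to 4; 4 taken -> place at 5.
596 hashes to 2; 2,3,4,5 taken -> place at 6.
13 hashes to 2; 2,3,4,5,6 taken -> place at 7.
365 hashes to 2; 2,3,4,5,6,7 taken -> place at 8.
Table: [∅, 892, 848, 838, 387, 499, 596, 13, 365, ∅, ∅]

838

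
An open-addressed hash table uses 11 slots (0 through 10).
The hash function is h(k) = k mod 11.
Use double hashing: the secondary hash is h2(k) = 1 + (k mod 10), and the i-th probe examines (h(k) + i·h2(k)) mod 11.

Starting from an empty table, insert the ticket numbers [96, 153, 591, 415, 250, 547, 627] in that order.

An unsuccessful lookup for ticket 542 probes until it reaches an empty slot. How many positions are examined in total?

96: h=8 → slot 8
153: h=10 → slot 10
591: h=8, h2=2, probe 8,10,1 → slot 1
415: h=8, h2=6, probe 8,3 → slot 3
250: h=8, h2=1, probe 8,9 → slot 9
547: h=8, h2=8, probe 8,5 → slot 5
627: h=0 → slot 0
Table: [627, 591, ∅, 415, ∅, 547, ∅, ∅, 96, 250, 153]
Lookup 542: h=3, h2=3, probe 3,6 → slot 6 empty, not found.

2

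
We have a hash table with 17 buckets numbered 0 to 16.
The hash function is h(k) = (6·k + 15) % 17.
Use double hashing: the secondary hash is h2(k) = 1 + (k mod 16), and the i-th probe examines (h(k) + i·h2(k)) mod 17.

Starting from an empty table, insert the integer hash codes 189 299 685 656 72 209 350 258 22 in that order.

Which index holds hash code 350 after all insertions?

189: h=10 -> slot 10
299: h=7 -> slot 7
685: h=11 -> slot 11
656: h=7, h2=1, probe 7,8 -> slot 8
72: h=5 -> slot 5
209: h=11, h2=2, probe 11,13 -> slot 13
350: h=7, h2=15, probe 7,5,3 -> slot 3
258: h=16 -> slot 16
22: h=11, h2=7, probe 11,1 -> slot 1
Table: [∅, 22, ∅, 350, ∅, 72, ∅, 299, 656, ∅, 189, 685, ∅, 209, ∅, ∅, 258]

3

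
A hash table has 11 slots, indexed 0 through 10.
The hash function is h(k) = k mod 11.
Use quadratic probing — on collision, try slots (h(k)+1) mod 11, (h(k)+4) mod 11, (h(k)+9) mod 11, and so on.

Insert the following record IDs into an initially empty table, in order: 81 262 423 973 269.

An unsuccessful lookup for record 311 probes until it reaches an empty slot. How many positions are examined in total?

81: h=4 -> slot 4
262: h=9 -> slot 9
423: h=5 -> slot 5
973: h=5, probe 5,6 -> slot 6
269: h=5, probe 5,6,9,3 -> slot 3
Table: [_, _, _, 269, 81, 423, 973, _, _, 262, _]
Lookup 311: h=3, probe 3,4,7 → slot 7 empty, not found.

3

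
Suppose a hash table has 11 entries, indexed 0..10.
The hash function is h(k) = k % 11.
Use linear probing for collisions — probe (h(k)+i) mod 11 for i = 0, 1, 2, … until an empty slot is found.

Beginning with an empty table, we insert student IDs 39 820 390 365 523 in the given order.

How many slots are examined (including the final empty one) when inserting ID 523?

3

39 hashes to 6; slot 6 is free => place at 6.
820 hashes to 6; 6 taken => place at 7.
390 hashes to 5; slot 5 is free => place at 5.
365 hashes to 2; slot 2 is free => place at 2.
523 hashes to 6; 6,7 taken => place at 8.
Table: [_, _, 365, _, _, 390, 39, 820, 523, _, _]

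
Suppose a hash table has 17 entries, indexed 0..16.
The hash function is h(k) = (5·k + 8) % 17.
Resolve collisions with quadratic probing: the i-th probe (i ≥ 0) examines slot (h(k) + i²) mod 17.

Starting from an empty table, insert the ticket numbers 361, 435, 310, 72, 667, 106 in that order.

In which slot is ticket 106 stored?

10

Insert 361: h=11, slot 11 empty => index 11.
Insert 435: h=7, slot 7 empty => index 7.
Insert 310: h=11, slot 11 occupied => index 12.
Insert 72: h=11, slots 11,12 occupied => index 15.
Insert 667: h=11, slots 11,12,15 occupied => index 3.
Insert 106: h=11, slots 11,12,15,3 occupied => index 10.
Table: [∅, ∅, ∅, 667, ∅, ∅, ∅, 435, ∅, ∅, 106, 361, 310, ∅, ∅, 72, ∅]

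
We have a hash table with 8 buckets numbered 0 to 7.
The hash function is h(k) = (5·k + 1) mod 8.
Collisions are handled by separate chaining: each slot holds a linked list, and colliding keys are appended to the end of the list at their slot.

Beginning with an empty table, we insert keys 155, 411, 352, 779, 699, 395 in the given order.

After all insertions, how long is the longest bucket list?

Insert 155: h=0, bucket 0 empty -> new chain.
Insert 411: h=0, bucket 0 nonempty -> append to chain.
Insert 352: h=1, bucket 1 empty -> new chain.
Insert 779: h=0, bucket 0 nonempty -> append to chain.
Insert 699: h=0, bucket 0 nonempty -> append to chain.
Insert 395: h=0, bucket 0 nonempty -> append to chain.
Final buckets:
0: 155 -> 411 -> 779 -> 699 -> 395
1: 352
2: —
3: —
4: —
5: —
6: —
7: —

5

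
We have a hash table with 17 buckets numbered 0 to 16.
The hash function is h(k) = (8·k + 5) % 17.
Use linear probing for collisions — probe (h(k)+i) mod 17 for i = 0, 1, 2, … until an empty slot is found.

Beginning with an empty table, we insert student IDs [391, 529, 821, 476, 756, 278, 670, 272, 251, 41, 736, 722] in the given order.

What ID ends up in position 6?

391 hashes to 5; slot 5 is free → place at 5.
529 hashes to 4; slot 4 is free → place at 4.
821 hashes to 11; slot 11 is free → place at 11.
476 hashes to 5; 5 taken → place at 6.
756 hashes to 1; slot 1 is free → place at 1.
278 hashes to 2; slot 2 is free → place at 2.
670 hashes to 10; slot 10 is free → place at 10.
272 hashes to 5; 5,6 taken → place at 7.
251 hashes to 7; 7 taken → place at 8.
41 hashes to 10; 10,11 taken → place at 12.
736 hashes to 11; 11,12 taken → place at 13.
722 hashes to 1; 1,2 taken → place at 3.
Table: [-, 756, 278, 722, 529, 391, 476, 272, 251, -, 670, 821, 41, 736, -, -, -]

476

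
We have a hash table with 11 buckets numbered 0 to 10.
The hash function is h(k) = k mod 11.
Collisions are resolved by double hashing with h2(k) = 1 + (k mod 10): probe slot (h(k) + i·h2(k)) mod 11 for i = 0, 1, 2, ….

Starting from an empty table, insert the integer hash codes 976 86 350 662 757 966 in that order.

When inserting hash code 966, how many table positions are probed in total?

2

976: h=8 -> slot 8
86: h=9 -> slot 9
350: h=9, h2=1, probe 9,10 -> slot 10
662: h=2 -> slot 2
757: h=9, h2=8, probe 9,6 -> slot 6
966: h=9, h2=7, probe 9,5 -> slot 5
Table: [—, —, 662, —, —, 966, 757, —, 976, 86, 350]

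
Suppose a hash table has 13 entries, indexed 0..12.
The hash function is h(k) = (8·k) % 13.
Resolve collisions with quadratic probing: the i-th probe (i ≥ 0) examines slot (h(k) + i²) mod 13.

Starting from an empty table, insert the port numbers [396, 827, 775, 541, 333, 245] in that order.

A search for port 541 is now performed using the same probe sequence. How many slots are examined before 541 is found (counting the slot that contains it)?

Insert 396: h=9, slot 9 empty → index 9.
Insert 827: h=12, slot 12 empty → index 12.
Insert 775: h=12, slot 12 occupied → index 0.
Insert 541: h=12, slots 12,0 occupied → index 3.
Insert 333: h=12, slots 12,0,3 occupied → index 8.
Insert 245: h=10, slot 10 empty → index 10.
Table: [775, —, —, 541, —, —, —, —, 333, 396, 245, —, 827]
Lookup 541: h=12, probe 12,0,3 → found at 3.

3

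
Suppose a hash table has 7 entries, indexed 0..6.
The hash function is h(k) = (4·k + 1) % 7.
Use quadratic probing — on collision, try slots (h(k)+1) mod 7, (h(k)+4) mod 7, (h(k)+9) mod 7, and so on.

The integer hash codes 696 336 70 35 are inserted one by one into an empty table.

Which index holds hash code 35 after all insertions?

696 hashes to 6; slot 6 is free → place at 6.
336 hashes to 1; slot 1 is free → place at 1.
70 hashes to 1; 1 taken → place at 2.
35 hashes to 1; 1,2 taken → place at 5.
Table: [., 336, 70, ., ., 35, 696]

5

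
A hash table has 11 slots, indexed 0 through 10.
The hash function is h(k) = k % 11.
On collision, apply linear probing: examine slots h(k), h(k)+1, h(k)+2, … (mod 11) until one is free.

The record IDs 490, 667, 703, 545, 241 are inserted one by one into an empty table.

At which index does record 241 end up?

490: h=6 → slot 6
667: h=7 → slot 7
703: h=10 → slot 10
545: h=6, probe 6,7,8 → slot 8
241: h=10, probe 10,0 → slot 0
Table: [241, _, _, _, _, _, 490, 667, 545, _, 703]

0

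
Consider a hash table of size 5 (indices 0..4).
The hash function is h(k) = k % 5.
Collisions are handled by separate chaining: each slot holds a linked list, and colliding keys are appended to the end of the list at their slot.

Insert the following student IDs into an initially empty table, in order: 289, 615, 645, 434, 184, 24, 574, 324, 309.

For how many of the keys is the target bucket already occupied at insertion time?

7

289 → bucket 4
615 → bucket 0
645 → bucket 0 (collision)
434 → bucket 4 (collision)
184 → bucket 4 (collision)
24 → bucket 4 (collision)
574 → bucket 4 (collision)
324 → bucket 4 (collision)
309 → bucket 4 (collision)
Final buckets:
0: 615 -> 645
1: -
2: -
3: -
4: 289 -> 434 -> 184 -> 24 -> 574 -> 324 -> 309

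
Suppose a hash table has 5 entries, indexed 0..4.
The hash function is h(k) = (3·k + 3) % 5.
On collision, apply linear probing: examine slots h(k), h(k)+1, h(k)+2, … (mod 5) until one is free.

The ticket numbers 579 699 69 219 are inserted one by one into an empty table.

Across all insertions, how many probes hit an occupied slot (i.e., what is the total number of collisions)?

Insert 579: h=0, slot 0 empty → index 0.
Insert 699: h=0, slot 0 occupied → index 1.
Insert 69: h=0, slots 0,1 occupied → index 2.
Insert 219: h=0, slots 0,1,2 occupied → index 3.
Table: [579, 699, 69, 219, —]

6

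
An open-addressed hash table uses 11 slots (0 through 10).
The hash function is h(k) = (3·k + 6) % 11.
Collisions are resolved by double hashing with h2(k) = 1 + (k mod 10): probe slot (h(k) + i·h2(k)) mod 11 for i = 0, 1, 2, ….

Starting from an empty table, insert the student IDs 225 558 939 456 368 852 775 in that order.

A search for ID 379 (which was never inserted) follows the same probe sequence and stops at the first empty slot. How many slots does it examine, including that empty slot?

2

Insert 225: h=10, slot 10 empty -> index 10.
Insert 558: h=8, slot 8 empty -> index 8.
Insert 939: h=7, slot 7 empty -> index 7.
Insert 456: h=10, h2=7, slot 10 occupied -> index 6.
Insert 368: h=10, h2=9, slots 10,8,6 occupied -> index 4.
Insert 852: h=10, h2=3, slot 10 occupied -> index 2.
Insert 775: h=10, h2=6, slot 10 occupied -> index 5.
Table: [-, -, 852, -, 368, 775, 456, 939, 558, -, 225]
Lookup 379: h=10, h2=10, probe 10,9 → slot 9 empty, not found.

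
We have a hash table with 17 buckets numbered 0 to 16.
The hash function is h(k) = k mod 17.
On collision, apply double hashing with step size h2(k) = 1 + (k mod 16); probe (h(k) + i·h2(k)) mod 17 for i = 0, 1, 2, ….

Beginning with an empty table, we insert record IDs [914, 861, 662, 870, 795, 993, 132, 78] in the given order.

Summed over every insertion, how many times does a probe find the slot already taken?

2

Insert 914: h=13, slot 13 empty -> index 13.
Insert 861: h=11, slot 11 empty -> index 11.
Insert 662: h=16, slot 16 empty -> index 16.
Insert 870: h=3, slot 3 empty -> index 3.
Insert 795: h=13, h2=12, slot 13 occupied -> index 8.
Insert 993: h=7, slot 7 empty -> index 7.
Insert 132: h=13, h2=5, slot 13 occupied -> index 1.
Insert 78: h=10, slot 10 empty -> index 10.
Table: [∅, 132, ∅, 870, ∅, ∅, ∅, 993, 795, ∅, 78, 861, ∅, 914, ∅, ∅, 662]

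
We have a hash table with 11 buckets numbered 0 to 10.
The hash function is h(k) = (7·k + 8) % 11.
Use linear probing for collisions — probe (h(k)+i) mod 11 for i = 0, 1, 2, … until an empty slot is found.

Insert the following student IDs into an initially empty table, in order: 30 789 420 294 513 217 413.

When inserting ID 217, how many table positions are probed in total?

6

30: h=9 => slot 9
789: h=9, probe 9,10 => slot 10
420: h=0 => slot 0
294: h=9, probe 9,10,0,1 => slot 1
513: h=2 => slot 2
217: h=9, probe 9,10,0,1,2,3 => slot 3
413: h=6 => slot 6
Table: [420, 294, 513, 217, —, —, 413, —, —, 30, 789]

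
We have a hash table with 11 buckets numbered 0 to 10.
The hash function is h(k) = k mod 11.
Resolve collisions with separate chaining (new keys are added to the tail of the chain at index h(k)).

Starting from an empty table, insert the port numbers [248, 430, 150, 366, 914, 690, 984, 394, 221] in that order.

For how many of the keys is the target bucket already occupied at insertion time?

2

248 → bucket 6
430 → bucket 1
150 → bucket 7
366 → bucket 3
914 → bucket 1 (collision)
690 → bucket 8
984 → bucket 5
394 → bucket 9
221 → bucket 1 (collision)
Final buckets:
0: _
1: 430 -> 914 -> 221
2: _
3: 366
4: _
5: 984
6: 248
7: 150
8: 690
9: 394
10: _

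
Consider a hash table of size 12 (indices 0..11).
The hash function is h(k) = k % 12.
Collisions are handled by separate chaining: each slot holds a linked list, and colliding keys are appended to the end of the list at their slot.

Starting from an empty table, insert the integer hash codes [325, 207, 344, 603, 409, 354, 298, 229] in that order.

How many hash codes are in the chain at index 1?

3

Insert 325: h=1, bucket 1 empty -> new chain.
Insert 207: h=3, bucket 3 empty -> new chain.
Insert 344: h=8, bucket 8 empty -> new chain.
Insert 603: h=3, bucket 3 nonempty -> append to chain.
Insert 409: h=1, bucket 1 nonempty -> append to chain.
Insert 354: h=6, bucket 6 empty -> new chain.
Insert 298: h=10, bucket 10 empty -> new chain.
Insert 229: h=1, bucket 1 nonempty -> append to chain.
Final buckets:
0: ∅
1: 325 -> 409 -> 229
2: ∅
3: 207 -> 603
4: ∅
5: ∅
6: 354
7: ∅
8: 344
9: ∅
10: 298
11: ∅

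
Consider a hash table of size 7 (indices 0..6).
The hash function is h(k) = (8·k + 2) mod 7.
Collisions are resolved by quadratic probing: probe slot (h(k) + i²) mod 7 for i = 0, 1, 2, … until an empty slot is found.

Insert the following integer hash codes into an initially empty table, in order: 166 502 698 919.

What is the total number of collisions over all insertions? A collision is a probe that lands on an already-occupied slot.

4

Insert 166: h=0, slot 0 empty -> index 0.
Insert 502: h=0, slot 0 occupied -> index 1.
Insert 698: h=0, slots 0,1 occupied -> index 4.
Insert 919: h=4, slot 4 occupied -> index 5.
Table: [166, 502, _, _, 698, 919, _]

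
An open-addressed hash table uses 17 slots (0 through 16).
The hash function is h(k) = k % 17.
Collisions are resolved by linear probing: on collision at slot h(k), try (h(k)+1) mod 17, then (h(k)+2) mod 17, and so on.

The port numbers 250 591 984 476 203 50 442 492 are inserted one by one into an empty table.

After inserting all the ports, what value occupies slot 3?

492

250 hashes to 12; slot 12 is free → place at 12.
591 hashes to 13; slot 13 is free → place at 13.
984 hashes to 15; slot 15 is free → place at 15.
476 hashes to 0; slot 0 is free → place at 0.
203 hashes to 16; slot 16 is free → place at 16.
50 hashes to 16; 16,0 taken → place at 1.
442 hashes to 0; 0,1 taken → place at 2.
492 hashes to 16; 16,0,1,2 taken → place at 3.
Table: [476, 50, 442, 492, -, -, -, -, -, -, -, -, 250, 591, -, 984, 203]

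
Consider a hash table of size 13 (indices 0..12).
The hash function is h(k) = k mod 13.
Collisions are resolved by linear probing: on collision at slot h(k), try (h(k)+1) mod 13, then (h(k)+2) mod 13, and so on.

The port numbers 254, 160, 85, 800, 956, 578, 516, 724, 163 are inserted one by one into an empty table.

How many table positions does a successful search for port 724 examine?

4

254: h=7 => slot 7
160: h=4 => slot 4
85: h=7, probe 7,8 => slot 8
800: h=7, probe 7,8,9 => slot 9
956: h=7, probe 7,8,9,10 => slot 10
578: h=6 => slot 6
516: h=9, probe 9,10,11 => slot 11
724: h=9, probe 9,10,11,12 => slot 12
163: h=7, probe 7,8,9,10,11,12,0 => slot 0
Table: [163, —, —, —, 160, —, 578, 254, 85, 800, 956, 516, 724]
Lookup 724: h=9, probe 9,10,11,12 → found at 12.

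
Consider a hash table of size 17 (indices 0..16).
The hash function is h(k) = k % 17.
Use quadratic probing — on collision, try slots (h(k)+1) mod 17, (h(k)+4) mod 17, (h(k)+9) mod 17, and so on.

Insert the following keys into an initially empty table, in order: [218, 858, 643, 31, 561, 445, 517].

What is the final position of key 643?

218 hashes to 14; slot 14 is free → place at 14.
858 hashes to 8; slot 8 is free → place at 8.
643 hashes to 14; 14 taken → place at 15.
31 hashes to 14; 14,15 taken → place at 1.
561 hashes to 0; slot 0 is free → place at 0.
445 hashes to 3; slot 3 is free → place at 3.
517 hashes to 7; slot 7 is free → place at 7.
Table: [561, 31, -, 445, -, -, -, 517, 858, -, -, -, -, -, 218, 643, -]

15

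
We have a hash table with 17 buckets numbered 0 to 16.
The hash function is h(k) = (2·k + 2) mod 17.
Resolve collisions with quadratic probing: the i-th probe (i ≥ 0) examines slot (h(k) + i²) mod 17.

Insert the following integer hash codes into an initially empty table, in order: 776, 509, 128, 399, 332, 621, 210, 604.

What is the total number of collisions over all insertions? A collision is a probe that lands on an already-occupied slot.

8

776 hashes to 7; slot 7 is free → place at 7.
509 hashes to 0; slot 0 is free → place at 0.
128 hashes to 3; slot 3 is free → place at 3.
399 hashes to 1; slot 1 is free → place at 1.
332 hashes to 3; 3 taken → place at 4.
621 hashes to 3; 3,4,7 taken → place at 12.
210 hashes to 14; slot 14 is free → place at 14.
604 hashes to 3; 3,4,7,12 taken → place at 2.
Table: [509, 399, 604, 128, 332, ∅, ∅, 776, ∅, ∅, ∅, ∅, 621, ∅, 210, ∅, ∅]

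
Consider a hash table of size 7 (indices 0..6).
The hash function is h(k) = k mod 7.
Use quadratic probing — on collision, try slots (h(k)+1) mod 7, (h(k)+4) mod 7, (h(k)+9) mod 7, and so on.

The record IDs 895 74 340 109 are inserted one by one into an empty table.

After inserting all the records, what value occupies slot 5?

Insert 895: h=6, slot 6 empty => index 6.
Insert 74: h=4, slot 4 empty => index 4.
Insert 340: h=4, slot 4 occupied => index 5.
Insert 109: h=4, slots 4,5 occupied => index 1.
Table: [∅, 109, ∅, ∅, 74, 340, 895]

340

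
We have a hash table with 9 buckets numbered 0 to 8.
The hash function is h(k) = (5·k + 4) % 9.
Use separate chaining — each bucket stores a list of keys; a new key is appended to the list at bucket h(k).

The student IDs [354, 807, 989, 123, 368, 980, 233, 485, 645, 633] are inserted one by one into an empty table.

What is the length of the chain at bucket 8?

5

354 → bucket 1
807 → bucket 7
989 → bucket 8
123 → bucket 7 (collision)
368 → bucket 8 (collision)
980 → bucket 8 (collision)
233 → bucket 8 (collision)
485 → bucket 8 (collision)
645 → bucket 7 (collision)
633 → bucket 1 (collision)
Final buckets:
0: -
1: 354 -> 633
2: -
3: -
4: -
5: -
6: -
7: 807 -> 123 -> 645
8: 989 -> 368 -> 980 -> 233 -> 485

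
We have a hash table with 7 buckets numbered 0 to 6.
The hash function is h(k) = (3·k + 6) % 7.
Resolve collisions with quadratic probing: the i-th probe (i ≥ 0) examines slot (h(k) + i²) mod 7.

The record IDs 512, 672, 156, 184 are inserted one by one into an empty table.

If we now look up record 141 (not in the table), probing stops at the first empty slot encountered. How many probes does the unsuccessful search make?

2

Insert 512: h=2, slot 2 empty => index 2.
Insert 672: h=6, slot 6 empty => index 6.
Insert 156: h=5, slot 5 empty => index 5.
Insert 184: h=5, slots 5,6,2 occupied => index 0.
Table: [184, ., 512, ., ., 156, 672]
Lookup 141: h=2, probe 2,3 → slot 3 empty, not found.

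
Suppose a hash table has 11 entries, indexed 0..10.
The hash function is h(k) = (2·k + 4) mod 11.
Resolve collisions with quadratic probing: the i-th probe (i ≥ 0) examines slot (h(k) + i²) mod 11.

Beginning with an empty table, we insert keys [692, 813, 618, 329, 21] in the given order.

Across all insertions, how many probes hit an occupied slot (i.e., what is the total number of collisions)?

692: h=2 => slot 2
813: h=2, probe 2,3 => slot 3
618: h=8 => slot 8
329: h=2, probe 2,3,6 => slot 6
21: h=2, probe 2,3,6,0 => slot 0
Table: [21, ., 692, 813, ., ., 329, ., 618, ., .]

6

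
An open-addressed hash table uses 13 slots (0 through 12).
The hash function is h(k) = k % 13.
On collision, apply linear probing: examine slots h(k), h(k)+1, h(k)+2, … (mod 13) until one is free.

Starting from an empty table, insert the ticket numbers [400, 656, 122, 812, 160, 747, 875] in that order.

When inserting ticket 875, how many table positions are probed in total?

400 hashes to 10; slot 10 is free -> place at 10.
656 hashes to 6; slot 6 is free -> place at 6.
122 hashes to 5; slot 5 is free -> place at 5.
812 hashes to 6; 6 taken -> place at 7.
160 hashes to 4; slot 4 is free -> place at 4.
747 hashes to 6; 6,7 taken -> place at 8.
875 hashes to 4; 4,5,6,7,8 taken -> place at 9.
Table: [-, -, -, -, 160, 122, 656, 812, 747, 875, 400, -, -]

6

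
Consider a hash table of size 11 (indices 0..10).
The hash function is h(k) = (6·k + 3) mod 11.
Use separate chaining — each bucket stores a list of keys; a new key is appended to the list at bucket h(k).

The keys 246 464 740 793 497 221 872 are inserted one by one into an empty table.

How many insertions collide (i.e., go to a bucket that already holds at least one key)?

3

Insert 246: h=5, bucket 5 empty -> new chain.
Insert 464: h=4, bucket 4 empty -> new chain.
Insert 740: h=10, bucket 10 empty -> new chain.
Insert 793: h=9, bucket 9 empty -> new chain.
Insert 497: h=4, bucket 4 nonempty -> append to chain.
Insert 221: h=9, bucket 9 nonempty -> append to chain.
Insert 872: h=10, bucket 10 nonempty -> append to chain.
Final buckets:
0: .
1: .
2: .
3: .
4: 464 -> 497
5: 246
6: .
7: .
8: .
9: 793 -> 221
10: 740 -> 872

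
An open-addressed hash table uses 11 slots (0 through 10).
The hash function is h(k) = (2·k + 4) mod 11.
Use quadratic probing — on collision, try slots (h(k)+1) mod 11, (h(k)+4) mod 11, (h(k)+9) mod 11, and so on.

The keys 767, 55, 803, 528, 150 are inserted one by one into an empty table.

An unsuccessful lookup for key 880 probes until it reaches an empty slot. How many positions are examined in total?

Insert 767: h=9, slot 9 empty → index 9.
Insert 55: h=4, slot 4 empty → index 4.
Insert 803: h=4, slot 4 occupied → index 5.
Insert 528: h=4, slots 4,5 occupied → index 8.
Insert 150: h=7, slot 7 empty → index 7.
Table: [_, _, _, _, 55, 803, _, 150, 528, 767, _]
Lookup 880: h=4, probe 4,5,8,2 → slot 2 empty, not found.

4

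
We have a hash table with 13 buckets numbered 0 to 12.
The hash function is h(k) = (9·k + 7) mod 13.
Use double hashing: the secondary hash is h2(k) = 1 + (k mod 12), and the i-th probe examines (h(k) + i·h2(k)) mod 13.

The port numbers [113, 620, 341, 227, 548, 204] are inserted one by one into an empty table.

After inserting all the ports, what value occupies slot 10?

113 hashes to 10; slot 10 is free -> place at 10.
620 hashes to 10, h2=9; 10 taken -> place at 6.
341 hashes to 8; slot 8 is free -> place at 8.
227 hashes to 9; slot 9 is free -> place at 9.
548 hashes to 12; slot 12 is free -> place at 12.
204 hashes to 10, h2=1; 10 taken -> place at 11.
Table: [∅, ∅, ∅, ∅, ∅, ∅, 620, ∅, 341, 227, 113, 204, 548]

113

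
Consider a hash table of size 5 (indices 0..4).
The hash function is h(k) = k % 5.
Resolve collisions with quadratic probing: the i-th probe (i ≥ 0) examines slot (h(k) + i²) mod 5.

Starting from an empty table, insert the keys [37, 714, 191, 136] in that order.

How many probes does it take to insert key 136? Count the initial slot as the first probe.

3

Insert 37: h=2, slot 2 empty → index 2.
Insert 714: h=4, slot 4 empty → index 4.
Insert 191: h=1, slot 1 empty → index 1.
Insert 136: h=1, slots 1,2 occupied → index 0.
Table: [136, 191, 37, -, 714]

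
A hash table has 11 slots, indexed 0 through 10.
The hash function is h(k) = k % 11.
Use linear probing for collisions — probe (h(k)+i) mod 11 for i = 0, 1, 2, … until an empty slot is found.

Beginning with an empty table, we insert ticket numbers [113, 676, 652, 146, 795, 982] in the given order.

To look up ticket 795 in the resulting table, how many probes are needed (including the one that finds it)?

5

113 hashes to 3; slot 3 is free → place at 3.
676 hashes to 5; slot 5 is free → place at 5.
652 hashes to 3; 3 taken → place at 4.
146 hashes to 3; 3,4,5 taken → place at 6.
795 hashes to 3; 3,4,5,6 taken → place at 7.
982 hashes to 3; 3,4,5,6,7 taken → place at 8.
Table: [—, —, —, 113, 652, 676, 146, 795, 982, —, —]
Lookup 795: h=3, probe 3,4,5,6,7 → found at 7.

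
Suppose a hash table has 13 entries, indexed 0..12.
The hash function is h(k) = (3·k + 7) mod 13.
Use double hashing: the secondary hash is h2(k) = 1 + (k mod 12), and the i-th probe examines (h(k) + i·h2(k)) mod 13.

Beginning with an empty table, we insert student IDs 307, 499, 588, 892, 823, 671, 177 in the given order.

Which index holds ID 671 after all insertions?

307 hashes to 5; slot 5 is free -> place at 5.
499 hashes to 9; slot 9 is free -> place at 9.
588 hashes to 3; slot 3 is free -> place at 3.
892 hashes to 5, h2=5; 5 taken -> place at 10.
823 hashes to 6; slot 6 is free -> place at 6.
671 hashes to 5, h2=12; 5 taken -> place at 4.
177 hashes to 5, h2=10; 5 taken -> place at 2.
Table: [., ., 177, 588, 671, 307, 823, ., ., 499, 892, ., .]

4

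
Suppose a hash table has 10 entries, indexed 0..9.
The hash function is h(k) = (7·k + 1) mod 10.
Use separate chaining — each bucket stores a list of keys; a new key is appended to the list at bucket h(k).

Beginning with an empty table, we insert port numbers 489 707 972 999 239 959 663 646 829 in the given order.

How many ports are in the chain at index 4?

Insert 489: h=4, bucket 4 empty → new chain.
Insert 707: h=0, bucket 0 empty → new chain.
Insert 972: h=5, bucket 5 empty → new chain.
Insert 999: h=4, bucket 4 nonempty → append to chain.
Insert 239: h=4, bucket 4 nonempty → append to chain.
Insert 959: h=4, bucket 4 nonempty → append to chain.
Insert 663: h=2, bucket 2 empty → new chain.
Insert 646: h=3, bucket 3 empty → new chain.
Insert 829: h=4, bucket 4 nonempty → append to chain.
Final buckets:
0: 707
1: —
2: 663
3: 646
4: 489 -> 999 -> 239 -> 959 -> 829
5: 972
6: —
7: —
8: —
9: —

5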